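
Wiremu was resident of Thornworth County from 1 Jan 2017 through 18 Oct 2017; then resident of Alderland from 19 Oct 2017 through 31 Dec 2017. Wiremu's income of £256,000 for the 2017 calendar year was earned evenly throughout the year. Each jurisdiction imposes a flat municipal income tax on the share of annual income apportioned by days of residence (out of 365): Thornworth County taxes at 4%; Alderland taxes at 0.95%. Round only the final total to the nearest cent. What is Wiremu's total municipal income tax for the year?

Thornworth County, 1 Jan – 18 Oct 2017: 291 days → £256,000 × 4% × 291/365 = £8,163.9452
Alderland, 19 Oct – 31 Dec 2017: 74 days → £256,000 × 0.95% × 74/365 = £493.0630
Total = £8,657.0082

£8,657.01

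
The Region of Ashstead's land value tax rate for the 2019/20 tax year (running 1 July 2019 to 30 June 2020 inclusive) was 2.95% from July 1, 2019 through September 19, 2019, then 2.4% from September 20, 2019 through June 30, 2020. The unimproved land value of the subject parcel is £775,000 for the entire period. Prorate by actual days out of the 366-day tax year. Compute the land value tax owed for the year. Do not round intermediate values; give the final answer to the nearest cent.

£19,543.34

July 1 – September 19, 2019: 81 days at 2.95% → £775,000 × 2.95% × 81/366 = £5,059.7336
September 20, 2019 – June 30, 2020: 285 days at 2.4% → £775,000 × 2.4% × 285/366 = £14,483.6066
Total = £19,543.3402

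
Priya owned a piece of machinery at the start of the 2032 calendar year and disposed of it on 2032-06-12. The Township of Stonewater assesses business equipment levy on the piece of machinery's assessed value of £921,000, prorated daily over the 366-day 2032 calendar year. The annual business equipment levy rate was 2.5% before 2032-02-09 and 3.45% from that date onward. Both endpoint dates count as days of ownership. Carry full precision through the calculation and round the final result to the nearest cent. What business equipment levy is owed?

£13,305.43

2032-01-01 to 2032-02-08: 39 days at 2.5% → £921,000 × 2.5% × 39/366 = £2,453.4836
2032-02-09 to 2032-06-12: 125 days at 3.45% → £921,000 × 3.45% × 125/366 = £10,851.9467
Total = £13,305.4303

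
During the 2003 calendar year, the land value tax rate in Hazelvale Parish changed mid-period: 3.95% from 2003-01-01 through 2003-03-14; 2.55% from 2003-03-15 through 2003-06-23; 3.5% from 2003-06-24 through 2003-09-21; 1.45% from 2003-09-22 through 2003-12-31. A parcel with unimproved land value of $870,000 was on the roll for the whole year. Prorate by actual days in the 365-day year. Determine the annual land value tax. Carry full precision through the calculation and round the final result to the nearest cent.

2003-01-01 to 2003-03-14: 73 days at 3.95% → $870,000 × 3.95% × 73/365 = $6,873.0000
2003-03-15 to 2003-06-23: 101 days at 2.55% → $870,000 × 2.55% × 101/365 = $6,138.8630
2003-06-24 to 2003-09-21: 90 days at 3.5% → $870,000 × 3.5% × 90/365 = $7,508.2192
2003-09-22 to 2003-12-31: 101 days at 1.45% → $870,000 × 1.45% × 101/365 = $3,490.7260
Total = $24,010.8082

$24,010.81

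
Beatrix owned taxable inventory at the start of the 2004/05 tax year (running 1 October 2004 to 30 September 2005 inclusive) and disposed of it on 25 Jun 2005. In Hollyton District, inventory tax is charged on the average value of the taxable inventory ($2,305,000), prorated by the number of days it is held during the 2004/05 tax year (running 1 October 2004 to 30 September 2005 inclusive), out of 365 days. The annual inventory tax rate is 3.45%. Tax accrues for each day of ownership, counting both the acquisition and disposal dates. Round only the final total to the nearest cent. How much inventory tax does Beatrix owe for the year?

Days held (1 Oct 2004 – 25 Jun 2005): 268 out of 365
Tax = $2,305,000 × 3.45% × 268/365 = $58,389.1233

$58,389.12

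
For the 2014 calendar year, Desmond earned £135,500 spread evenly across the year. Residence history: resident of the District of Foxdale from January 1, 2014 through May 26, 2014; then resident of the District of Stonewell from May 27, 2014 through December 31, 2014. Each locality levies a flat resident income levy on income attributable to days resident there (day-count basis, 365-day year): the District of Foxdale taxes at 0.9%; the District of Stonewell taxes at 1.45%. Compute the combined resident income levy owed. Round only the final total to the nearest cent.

£1,666.65

The District of Foxdale, January 1 – May 26, 2014: 146 days → £135,500 × 0.9% × 146/365 = £487.8000
The District of Stonewell, May 27 – December 31, 2014: 219 days → £135,500 × 1.45% × 219/365 = £1,178.8500
Total = £1,666.6500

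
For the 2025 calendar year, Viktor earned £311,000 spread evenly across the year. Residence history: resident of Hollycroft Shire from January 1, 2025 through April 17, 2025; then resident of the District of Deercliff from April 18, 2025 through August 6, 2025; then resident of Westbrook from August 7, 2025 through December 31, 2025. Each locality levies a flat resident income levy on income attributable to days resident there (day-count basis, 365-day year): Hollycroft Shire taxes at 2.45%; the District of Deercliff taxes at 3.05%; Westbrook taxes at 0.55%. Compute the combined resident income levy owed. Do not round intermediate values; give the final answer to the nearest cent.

£5,807.18

Hollycroft Shire, January 1 – April 17, 2025: 107 days → £311,000 × 2.45% × 107/365 = £2,233.6616
The District of Deercliff, April 18 – August 6, 2025: 111 days → £311,000 × 3.05% × 111/365 = £2,884.6315
Westbrook, August 7 – December 31, 2025: 147 days → £311,000 × 0.55% × 147/365 = £688.8863
Total = £5,807.1795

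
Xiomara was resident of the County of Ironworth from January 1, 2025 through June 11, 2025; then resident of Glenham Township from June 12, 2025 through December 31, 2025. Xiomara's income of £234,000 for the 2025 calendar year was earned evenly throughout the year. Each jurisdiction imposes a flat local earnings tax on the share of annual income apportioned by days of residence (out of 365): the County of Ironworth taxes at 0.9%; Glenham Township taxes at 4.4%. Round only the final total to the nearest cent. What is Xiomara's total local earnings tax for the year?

The County of Ironworth, January 1 – June 11, 2025: 162 days → £234,000 × 0.9% × 162/365 = £934.7178
Glenham Township, June 12 – December 31, 2025: 203 days → £234,000 × 4.4% × 203/365 = £5,726.2685
Total = £6,660.9863

£6,660.99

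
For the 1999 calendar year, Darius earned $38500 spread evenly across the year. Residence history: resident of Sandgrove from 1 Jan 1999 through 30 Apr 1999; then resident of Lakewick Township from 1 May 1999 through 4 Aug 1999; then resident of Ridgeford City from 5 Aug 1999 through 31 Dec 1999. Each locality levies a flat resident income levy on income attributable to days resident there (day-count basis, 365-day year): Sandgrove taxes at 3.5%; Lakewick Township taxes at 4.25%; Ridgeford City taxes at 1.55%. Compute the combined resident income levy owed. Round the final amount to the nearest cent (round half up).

Sandgrove, 1 Jan – 30 Apr 1999: 120 days → $38500 × 3.5% × 120/365 = $443.0137
Lakewick Township, 1 May – 4 Aug 1999: 96 days → $38500 × 4.25% × 96/365 = $430.3562
Ridgeford City, 5 Aug – 31 Dec 1999: 149 days → $38500 × 1.55% × 149/365 = $243.6048
Total = $1116.9747

$1116.97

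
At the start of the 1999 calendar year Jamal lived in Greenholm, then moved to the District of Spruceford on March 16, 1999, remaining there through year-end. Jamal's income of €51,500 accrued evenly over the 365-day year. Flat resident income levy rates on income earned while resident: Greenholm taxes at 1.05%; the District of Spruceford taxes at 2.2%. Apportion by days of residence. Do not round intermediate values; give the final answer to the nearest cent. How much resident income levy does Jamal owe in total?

€1,012.93

Greenholm, January 1 – March 15, 1999: 74 days → €51,500 × 1.05% × 74/365 = €109.6315
The District of Spruceford, March 16 – December 31, 1999: 291 days → €51,500 × 2.2% × 291/365 = €903.2959
Total = €1,012.9274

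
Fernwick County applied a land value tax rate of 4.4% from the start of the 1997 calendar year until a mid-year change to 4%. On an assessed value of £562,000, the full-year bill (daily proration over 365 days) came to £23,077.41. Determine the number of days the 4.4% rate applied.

Let d = days at the first rate; then 365 − d days at the second rate.
£562,000 × [4.4%·d + 4%·(365−d)] / 365 = £23,077.41
Solving gives d = 97, so the new rate took effect on 8 Apr 1997.

97 days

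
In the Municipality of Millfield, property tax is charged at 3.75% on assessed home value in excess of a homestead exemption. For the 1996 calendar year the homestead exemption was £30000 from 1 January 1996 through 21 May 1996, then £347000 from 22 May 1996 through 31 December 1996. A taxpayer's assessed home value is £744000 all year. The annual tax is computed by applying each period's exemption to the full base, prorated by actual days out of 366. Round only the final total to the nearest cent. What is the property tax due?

1 January – 21 May 1996: 142 days, exemption £30000 → (£744000 − £30000) × 3.75% × 142/366 = £10388.1148
22 May – 31 December 1996: 224 days, exemption £347000 → (£744000 − £347000) × 3.75% × 224/366 = £9111.4754
Total = £19499.5902

£19499.59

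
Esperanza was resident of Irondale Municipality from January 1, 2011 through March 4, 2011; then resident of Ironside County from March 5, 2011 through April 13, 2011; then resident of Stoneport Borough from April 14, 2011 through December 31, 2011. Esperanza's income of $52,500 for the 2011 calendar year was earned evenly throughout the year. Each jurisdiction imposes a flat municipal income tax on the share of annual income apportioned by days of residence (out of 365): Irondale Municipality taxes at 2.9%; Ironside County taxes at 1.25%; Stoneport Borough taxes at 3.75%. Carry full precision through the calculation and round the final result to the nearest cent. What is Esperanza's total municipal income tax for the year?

Irondale Municipality, January 1 – March 4, 2011: 63 days → $52,500 × 2.9% × 63/365 = $262.7877
Ironside County, March 5 – April 13, 2011: 40 days → $52,500 × 1.25% × 40/365 = $71.9178
Stoneport Borough, April 14 – December 31, 2011: 262 days → $52,500 × 3.75% × 262/365 = $1,413.1849
Total = $1,747.8904

$1,747.89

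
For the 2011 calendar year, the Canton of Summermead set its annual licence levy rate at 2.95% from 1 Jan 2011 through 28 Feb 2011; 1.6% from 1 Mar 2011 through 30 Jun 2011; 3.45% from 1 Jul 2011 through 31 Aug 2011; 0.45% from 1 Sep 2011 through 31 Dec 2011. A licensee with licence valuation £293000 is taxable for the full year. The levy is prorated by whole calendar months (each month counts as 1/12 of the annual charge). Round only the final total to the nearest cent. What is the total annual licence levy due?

1 Jan – 28 Feb 2011: 2 months at 2.95% → £293000 × 2.95% × 2/12 = £1440.5833
1 Mar – 30 Jun 2011: 4 months at 1.6% → £293000 × 1.6% × 4/12 = £1562.6667
1 Jul – 31 Aug 2011: 2 months at 3.45% → £293000 × 3.45% × 2/12 = £1684.7500
1 Sep – 31 Dec 2011: 4 months at 0.45% → £293000 × 0.45% × 4/12 = £439.5000
Total = £5127.5000

£5127.50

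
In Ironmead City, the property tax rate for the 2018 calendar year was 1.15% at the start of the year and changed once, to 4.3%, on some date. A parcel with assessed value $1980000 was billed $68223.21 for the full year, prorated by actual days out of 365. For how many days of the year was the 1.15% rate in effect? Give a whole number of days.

Let d = days at the first rate; then 365 − d days at the second rate.
$1980000 × [1.15%·d + 4.3%·(365−d)] / 365 = $68223.21
Solving gives d = 99, so the new rate took effect on 10 Apr 2018.

99 days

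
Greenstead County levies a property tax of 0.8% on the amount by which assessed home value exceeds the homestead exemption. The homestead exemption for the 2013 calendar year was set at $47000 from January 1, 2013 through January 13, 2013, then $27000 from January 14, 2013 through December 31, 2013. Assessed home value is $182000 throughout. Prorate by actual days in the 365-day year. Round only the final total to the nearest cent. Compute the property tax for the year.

January 1 – January 13, 2013: 13 days, exemption $47000 → ($182000 − $47000) × 0.8% × 13/365 = $38.4658
January 14 – December 31, 2013: 352 days, exemption $27000 → ($182000 − $27000) × 0.8% × 352/365 = $1195.8356
Total = $1234.3014

$1234.30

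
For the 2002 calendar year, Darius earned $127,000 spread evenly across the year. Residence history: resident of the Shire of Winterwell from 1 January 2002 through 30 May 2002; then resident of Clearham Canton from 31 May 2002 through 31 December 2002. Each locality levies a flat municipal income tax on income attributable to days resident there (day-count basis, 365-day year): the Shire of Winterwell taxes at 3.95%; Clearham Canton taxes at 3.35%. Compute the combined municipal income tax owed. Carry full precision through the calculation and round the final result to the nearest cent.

The Shire of Winterwell, 1 January – 30 May 2002: 150 days → $127,000 × 3.95% × 150/365 = $2,061.5753
Clearham Canton, 31 May – 31 December 2002: 215 days → $127,000 × 3.35% × 215/365 = $2,506.0753
Total = $4,567.6507

$4,567.65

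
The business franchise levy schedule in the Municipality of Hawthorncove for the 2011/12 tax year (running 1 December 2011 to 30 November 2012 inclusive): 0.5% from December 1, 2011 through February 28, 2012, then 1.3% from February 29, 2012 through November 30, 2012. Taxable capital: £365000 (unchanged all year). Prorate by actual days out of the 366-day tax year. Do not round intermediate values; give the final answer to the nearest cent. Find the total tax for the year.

£4026.97

December 1, 2011 – February 28, 2012: 90 days at 0.5% → £365000 × 0.5% × 90/366 = £448.7705
February 29 – November 30, 2012: 276 days at 1.3% → £365000 × 1.3% × 276/366 = £3578.1967
Total = £4026.9672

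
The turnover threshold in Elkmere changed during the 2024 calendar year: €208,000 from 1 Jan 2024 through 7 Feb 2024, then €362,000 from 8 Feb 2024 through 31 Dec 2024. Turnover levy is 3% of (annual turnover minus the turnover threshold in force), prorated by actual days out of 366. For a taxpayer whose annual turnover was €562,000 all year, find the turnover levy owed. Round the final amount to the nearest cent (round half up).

1 Jan – 7 Feb 2024: 38 days, exemption €208,000 → (€562,000 − €208,000) × 3% × 38/366 = €1,102.6230
8 Feb – 31 Dec 2024: 328 days, exemption €362,000 → (€562,000 − €362,000) × 3% × 328/366 = €5,377.0492
Total = €6,479.6721

€6,479.67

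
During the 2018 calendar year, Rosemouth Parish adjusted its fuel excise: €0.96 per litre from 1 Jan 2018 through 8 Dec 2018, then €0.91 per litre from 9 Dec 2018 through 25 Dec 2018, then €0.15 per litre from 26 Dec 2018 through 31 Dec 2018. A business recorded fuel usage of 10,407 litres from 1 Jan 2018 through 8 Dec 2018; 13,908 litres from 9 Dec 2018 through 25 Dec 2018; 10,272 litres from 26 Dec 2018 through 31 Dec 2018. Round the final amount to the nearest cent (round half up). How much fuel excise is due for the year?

1 Jan – 8 Dec 2018: 10,407 litres at €0.96/litre → €9,990.72
9 Dec – 25 Dec 2018: 13,908 litres at €0.91/litre → €12,656.28
26 Dec – 31 Dec 2018: 10,272 litres at €0.15/litre → €1,540.80

€24,187.80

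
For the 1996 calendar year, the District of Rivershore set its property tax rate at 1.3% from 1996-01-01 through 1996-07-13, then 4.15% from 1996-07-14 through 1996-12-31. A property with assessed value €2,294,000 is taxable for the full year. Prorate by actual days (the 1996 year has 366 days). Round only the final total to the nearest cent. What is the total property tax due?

€60,367.93

1996-01-01 to 1996-07-13: 195 days at 1.3% → €2,294,000 × 1.3% × 195/366 = €15,888.7705
1996-07-14 to 1996-12-31: 171 days at 4.15% → €2,294,000 × 4.15% × 171/366 = €44,479.1557
Total = €60,367.9262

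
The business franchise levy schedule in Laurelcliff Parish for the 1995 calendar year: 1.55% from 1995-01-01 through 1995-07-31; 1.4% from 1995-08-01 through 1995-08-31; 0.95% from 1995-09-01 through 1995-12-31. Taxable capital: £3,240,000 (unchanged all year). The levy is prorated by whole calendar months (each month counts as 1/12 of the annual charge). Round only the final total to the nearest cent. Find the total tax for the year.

£43,335.00

1995-01-01 to 1995-07-31: 7 months at 1.55% → £3,240,000 × 1.55% × 7/12 = £29,295.0000
1995-08-01 to 1995-08-31: 1 month at 1.4% → £3,240,000 × 1.4% × 1/12 = £3,780.0000
1995-09-01 to 1995-12-31: 4 months at 0.95% → £3,240,000 × 0.95% × 4/12 = £10,260.0000
Total = £43,335.0000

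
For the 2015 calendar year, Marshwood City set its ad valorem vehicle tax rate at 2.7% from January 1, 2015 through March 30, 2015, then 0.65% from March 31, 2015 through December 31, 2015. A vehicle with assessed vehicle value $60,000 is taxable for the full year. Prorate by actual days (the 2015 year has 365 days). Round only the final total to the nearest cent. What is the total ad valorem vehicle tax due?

$689.92

January 1 – March 30, 2015: 89 days at 2.7% → $60,000 × 2.7% × 89/365 = $395.0137
March 31 – December 31, 2015: 276 days at 0.65% → $60,000 × 0.65% × 276/365 = $294.9041
Total = $689.9178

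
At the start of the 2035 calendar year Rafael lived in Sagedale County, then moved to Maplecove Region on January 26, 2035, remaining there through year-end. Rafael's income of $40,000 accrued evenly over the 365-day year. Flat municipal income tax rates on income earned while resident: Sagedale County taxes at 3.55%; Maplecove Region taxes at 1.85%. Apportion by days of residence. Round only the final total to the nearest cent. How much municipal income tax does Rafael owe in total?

Sagedale County, January 1 – January 25, 2035: 25 days → $40,000 × 3.55% × 25/365 = $97.2603
Maplecove Region, January 26 – December 31, 2035: 340 days → $40,000 × 1.85% × 340/365 = $689.3151
Total = $786.5753

$786.58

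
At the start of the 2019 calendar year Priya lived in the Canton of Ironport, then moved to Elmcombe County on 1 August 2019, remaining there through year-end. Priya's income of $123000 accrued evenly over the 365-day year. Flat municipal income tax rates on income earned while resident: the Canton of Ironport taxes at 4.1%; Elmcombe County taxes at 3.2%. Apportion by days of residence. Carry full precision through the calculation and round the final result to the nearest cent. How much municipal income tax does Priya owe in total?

$4578.97

The Canton of Ironport, 1 January – 31 July 2019: 212 days → $123000 × 4.1% × 212/365 = $2929.0849
Elmcombe County, 1 August – 31 December 2019: 153 days → $123000 × 3.2% × 153/365 = $1649.8849
Total = $4578.9699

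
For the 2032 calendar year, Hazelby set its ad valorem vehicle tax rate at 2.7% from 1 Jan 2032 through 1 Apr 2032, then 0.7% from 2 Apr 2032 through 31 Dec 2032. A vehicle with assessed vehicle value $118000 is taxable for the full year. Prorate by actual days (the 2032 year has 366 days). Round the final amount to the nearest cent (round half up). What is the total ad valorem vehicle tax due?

$1419.22

1 Jan – 1 Apr 2032: 92 days at 2.7% → $118000 × 2.7% × 92/366 = $800.8525
2 Apr – 31 Dec 2032: 274 days at 0.7% → $118000 × 0.7% × 274/366 = $618.3716
Total = $1419.2240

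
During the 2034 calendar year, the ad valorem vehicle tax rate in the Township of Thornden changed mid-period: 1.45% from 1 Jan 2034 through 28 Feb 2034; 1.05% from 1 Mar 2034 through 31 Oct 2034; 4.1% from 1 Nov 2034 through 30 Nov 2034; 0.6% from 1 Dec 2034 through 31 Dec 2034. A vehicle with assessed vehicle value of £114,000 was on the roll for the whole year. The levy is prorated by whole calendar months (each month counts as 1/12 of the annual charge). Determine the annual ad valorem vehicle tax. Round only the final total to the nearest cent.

1 Jan – 28 Feb 2034: 2 months at 1.45% → £114,000 × 1.45% × 2/12 = £275.5000
1 Mar – 31 Oct 2034: 8 months at 1.05% → £114,000 × 1.05% × 8/12 = £798.0000
1 Nov – 30 Nov 2034: 1 month at 4.1% → £114,000 × 4.1% × 1/12 = £389.5000
1 Dec – 31 Dec 2034: 1 month at 0.6% → £114,000 × 0.6% × 1/12 = £57.0000
Total = £1,520.0000

£1,520.00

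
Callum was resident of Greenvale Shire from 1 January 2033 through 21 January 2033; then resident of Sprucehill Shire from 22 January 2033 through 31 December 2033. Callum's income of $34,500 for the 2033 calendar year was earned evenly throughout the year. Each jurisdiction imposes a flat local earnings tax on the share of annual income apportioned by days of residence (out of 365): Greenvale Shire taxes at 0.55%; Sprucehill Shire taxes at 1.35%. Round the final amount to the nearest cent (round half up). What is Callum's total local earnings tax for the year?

Greenvale Shire, 1 January – 21 January 2033: 21 days → $34,500 × 0.55% × 21/365 = $10.9171
Sprucehill Shire, 22 January – 31 December 2033: 344 days → $34,500 × 1.35% × 344/365 = $438.9534
Total = $449.8705

$449.87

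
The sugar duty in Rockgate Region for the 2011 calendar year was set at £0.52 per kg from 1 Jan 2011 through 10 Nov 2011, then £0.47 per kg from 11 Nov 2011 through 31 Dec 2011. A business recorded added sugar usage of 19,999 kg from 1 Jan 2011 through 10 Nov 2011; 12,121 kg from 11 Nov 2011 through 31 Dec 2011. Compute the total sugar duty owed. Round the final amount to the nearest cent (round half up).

£16,096.35

1 Jan – 10 Nov 2011: 19,999 kg at £0.52/kg → £10,399.48
11 Nov – 31 Dec 2011: 12,121 kg at £0.47/kg → £5,696.87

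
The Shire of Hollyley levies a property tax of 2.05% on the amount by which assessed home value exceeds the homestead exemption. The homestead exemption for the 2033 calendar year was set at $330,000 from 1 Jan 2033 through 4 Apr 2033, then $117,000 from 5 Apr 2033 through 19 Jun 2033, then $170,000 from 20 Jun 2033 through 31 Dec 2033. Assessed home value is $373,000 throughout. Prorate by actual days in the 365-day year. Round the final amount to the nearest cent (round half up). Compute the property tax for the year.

$3,543.02

1 Jan – 4 Apr 2033: 94 days, exemption $330,000 → ($373,000 − $330,000) × 2.05% × 94/365 = $227.0164
5 Apr – 19 Jun 2033: 76 days, exemption $117,000 → ($373,000 − $117,000) × 2.05% × 76/365 = $1,092.7342
20 Jun – 31 Dec 2033: 195 days, exemption $170,000 → ($373,000 − $170,000) × 2.05% × 195/365 = $2,223.2671
Total = $3,543.0178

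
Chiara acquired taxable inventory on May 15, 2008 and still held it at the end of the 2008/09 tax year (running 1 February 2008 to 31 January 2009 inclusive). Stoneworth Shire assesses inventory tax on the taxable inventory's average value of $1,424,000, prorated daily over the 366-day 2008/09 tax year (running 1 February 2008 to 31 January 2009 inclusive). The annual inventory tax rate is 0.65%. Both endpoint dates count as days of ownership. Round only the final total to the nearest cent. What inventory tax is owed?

$6,625.88

Days held (May 15, 2008 – January 31, 2009): 262 out of 366
Tax = $1,424,000 × 0.65% × 262/366 = $6,625.8798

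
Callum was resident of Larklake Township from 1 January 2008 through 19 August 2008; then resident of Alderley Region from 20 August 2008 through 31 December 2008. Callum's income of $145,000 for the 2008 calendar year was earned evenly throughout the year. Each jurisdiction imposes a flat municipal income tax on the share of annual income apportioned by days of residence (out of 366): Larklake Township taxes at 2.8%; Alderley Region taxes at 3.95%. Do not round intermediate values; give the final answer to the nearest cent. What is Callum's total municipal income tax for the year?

Larklake Township, 1 January – 19 August 2008: 232 days → $145,000 × 2.8% × 232/366 = $2,573.5519
Alderley Region, 20 August – 31 December 2008: 134 days → $145,000 × 3.95% × 134/366 = $2,096.9536
Total = $4,670.5055

$4,670.51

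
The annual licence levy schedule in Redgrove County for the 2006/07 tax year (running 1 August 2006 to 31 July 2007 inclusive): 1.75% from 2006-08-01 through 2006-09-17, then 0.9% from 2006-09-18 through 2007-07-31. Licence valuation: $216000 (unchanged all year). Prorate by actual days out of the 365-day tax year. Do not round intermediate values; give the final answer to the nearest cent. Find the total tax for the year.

2006-08-01 to 2006-09-17: 48 days at 1.75% → $216000 × 1.75% × 48/365 = $497.0959
2006-09-18 to 2007-07-31: 317 days at 0.9% → $216000 × 0.9% × 317/365 = $1688.3507
Total = $2185.4466

$2185.45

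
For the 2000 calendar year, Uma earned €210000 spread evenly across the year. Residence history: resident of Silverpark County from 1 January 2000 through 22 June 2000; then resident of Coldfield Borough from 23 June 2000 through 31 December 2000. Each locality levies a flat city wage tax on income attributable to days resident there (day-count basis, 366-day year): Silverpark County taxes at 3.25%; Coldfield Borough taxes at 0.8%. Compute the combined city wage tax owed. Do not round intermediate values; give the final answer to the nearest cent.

Silverpark County, 1 January – 22 June 2000: 174 days → €210000 × 3.25% × 174/366 = €3244.6721
Coldfield Borough, 23 June – 31 December 2000: 192 days → €210000 × 0.8% × 192/366 = €881.3115
Total = €4125.9836

€4125.98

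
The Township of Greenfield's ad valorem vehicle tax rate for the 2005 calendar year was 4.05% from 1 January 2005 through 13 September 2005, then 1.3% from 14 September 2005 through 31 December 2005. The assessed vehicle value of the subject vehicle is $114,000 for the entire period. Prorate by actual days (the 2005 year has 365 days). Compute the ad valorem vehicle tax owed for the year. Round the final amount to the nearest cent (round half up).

1 January – 13 September 2005: 256 days at 4.05% → $114,000 × 4.05% × 256/365 = $3,238.2247
14 September – 31 December 2005: 109 days at 1.3% → $114,000 × 1.3% × 109/365 = $442.5699
Total = $3,680.7945

$3,680.79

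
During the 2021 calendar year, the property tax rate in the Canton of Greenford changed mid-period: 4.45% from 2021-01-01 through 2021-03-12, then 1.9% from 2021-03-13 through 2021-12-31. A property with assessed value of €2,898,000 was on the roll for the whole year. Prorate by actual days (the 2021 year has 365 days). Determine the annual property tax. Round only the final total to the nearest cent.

€69,436.87

2021-01-01 to 2021-03-12: 71 days at 4.45% → €2,898,000 × 4.45% × 71/365 = €25,085.5644
2021-03-13 to 2021-12-31: 294 days at 1.9% → €2,898,000 × 1.9% × 294/365 = €44,351.3096
Total = €69,436.8740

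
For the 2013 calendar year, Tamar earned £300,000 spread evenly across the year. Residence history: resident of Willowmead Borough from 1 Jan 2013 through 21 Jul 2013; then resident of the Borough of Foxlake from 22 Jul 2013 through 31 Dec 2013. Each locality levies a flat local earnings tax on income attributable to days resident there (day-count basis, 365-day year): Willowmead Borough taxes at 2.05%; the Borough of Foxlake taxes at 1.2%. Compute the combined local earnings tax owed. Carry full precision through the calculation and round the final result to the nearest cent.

£5,011.23

Willowmead Borough, 1 Jan – 21 Jul 2013: 202 days → £300,000 × 2.05% × 202/365 = £3,403.5616
The Borough of Foxlake, 22 Jul – 31 Dec 2013: 163 days → £300,000 × 1.2% × 163/365 = £1,607.6712
Total = £5,011.2329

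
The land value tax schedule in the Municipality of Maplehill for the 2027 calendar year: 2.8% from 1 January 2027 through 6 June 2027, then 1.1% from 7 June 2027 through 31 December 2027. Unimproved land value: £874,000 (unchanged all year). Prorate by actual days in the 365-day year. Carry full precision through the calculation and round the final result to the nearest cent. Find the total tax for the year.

£16,004.98

1 January – 6 June 2027: 157 days at 2.8% → £874,000 × 2.8% × 157/365 = £10,526.3123
7 June – 31 December 2027: 208 days at 1.1% → £874,000 × 1.1% × 208/365 = £5,478.6630
Total = £16,004.9753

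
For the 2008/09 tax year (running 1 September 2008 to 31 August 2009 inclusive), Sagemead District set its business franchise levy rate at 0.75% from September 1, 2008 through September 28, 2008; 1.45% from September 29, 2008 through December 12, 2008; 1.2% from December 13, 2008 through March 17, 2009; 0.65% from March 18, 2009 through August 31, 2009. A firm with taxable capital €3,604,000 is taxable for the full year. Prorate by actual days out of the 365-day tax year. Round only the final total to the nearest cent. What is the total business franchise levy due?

September 1 – September 28, 2008: 28 days at 0.75% → €3,604,000 × 0.75% × 28/365 = €2,073.5342
September 29 – December 12, 2008: 75 days at 1.45% → €3,604,000 × 1.45% × 75/365 = €10,737.9452
December 13, 2008 – March 17, 2009: 95 days at 1.2% → €3,604,000 × 1.2% × 95/365 = €11,256.3288
March 18 – August 31, 2009: 167 days at 0.65% → €3,604,000 × 0.65% × 167/365 = €10,718.1973
Total = €34,786.0055

€34,786.01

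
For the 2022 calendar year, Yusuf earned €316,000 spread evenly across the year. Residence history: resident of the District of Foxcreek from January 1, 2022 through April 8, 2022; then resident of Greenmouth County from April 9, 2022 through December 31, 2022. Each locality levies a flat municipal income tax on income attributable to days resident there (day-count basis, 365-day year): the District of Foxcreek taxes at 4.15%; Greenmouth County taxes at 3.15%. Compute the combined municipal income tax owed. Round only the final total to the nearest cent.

€10,802.44

The District of Foxcreek, January 1 – April 8, 2022: 98 days → €316,000 × 4.15% × 98/365 = €3,521.0192
Greenmouth County, April 9 – December 31, 2022: 267 days → €316,000 × 3.15% × 267/365 = €7,281.4192
Total = €10,802.4384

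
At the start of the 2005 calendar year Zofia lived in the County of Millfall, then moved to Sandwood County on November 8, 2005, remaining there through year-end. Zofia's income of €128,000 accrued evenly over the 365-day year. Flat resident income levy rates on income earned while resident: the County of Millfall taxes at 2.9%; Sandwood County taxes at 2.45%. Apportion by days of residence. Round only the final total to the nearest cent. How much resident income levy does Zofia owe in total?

The County of Millfall, January 1 – November 7, 2005: 311 days → €128,000 × 2.9% × 311/365 = €3,162.8274
Sandwood County, November 8 – December 31, 2005: 54 days → €128,000 × 2.45% × 54/365 = €463.9562
Total = €3,626.7836

€3,626.78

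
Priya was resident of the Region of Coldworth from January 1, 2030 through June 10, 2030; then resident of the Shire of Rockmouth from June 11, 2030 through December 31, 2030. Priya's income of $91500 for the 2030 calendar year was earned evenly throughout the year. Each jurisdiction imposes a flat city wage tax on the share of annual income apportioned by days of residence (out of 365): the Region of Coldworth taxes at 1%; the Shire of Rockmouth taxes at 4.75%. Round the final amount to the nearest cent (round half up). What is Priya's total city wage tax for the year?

The Region of Coldworth, January 1 – June 10, 2030: 161 days → $91500 × 1% × 161/365 = $403.6027
The Shire of Rockmouth, June 11 – December 31, 2030: 204 days → $91500 × 4.75% × 204/365 = $2429.1370
Total = $2832.7397

$2832.74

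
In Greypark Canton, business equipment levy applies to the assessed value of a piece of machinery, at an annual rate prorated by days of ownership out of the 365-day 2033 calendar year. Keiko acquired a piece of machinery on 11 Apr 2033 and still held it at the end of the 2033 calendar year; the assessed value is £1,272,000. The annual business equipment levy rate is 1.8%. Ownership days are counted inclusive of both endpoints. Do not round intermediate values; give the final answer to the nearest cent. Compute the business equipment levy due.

Days held (11 Apr – 31 Dec 2033): 265 out of 365
Tax = £1,272,000 × 1.8% × 265/365 = £16,623.1233

£16,623.12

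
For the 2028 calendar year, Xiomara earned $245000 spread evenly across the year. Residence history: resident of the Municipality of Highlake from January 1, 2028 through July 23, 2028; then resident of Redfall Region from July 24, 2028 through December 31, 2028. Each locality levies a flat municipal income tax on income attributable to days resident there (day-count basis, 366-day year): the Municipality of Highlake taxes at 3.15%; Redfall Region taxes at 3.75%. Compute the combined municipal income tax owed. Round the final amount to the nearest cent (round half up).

The Municipality of Highlake, January 1 – July 23, 2028: 205 days → $245000 × 3.15% × 205/366 = $4322.6434
Redfall Region, July 24 – December 31, 2028: 161 days → $245000 × 3.75% × 161/366 = $4041.4959
Total = $8364.1393

$8364.14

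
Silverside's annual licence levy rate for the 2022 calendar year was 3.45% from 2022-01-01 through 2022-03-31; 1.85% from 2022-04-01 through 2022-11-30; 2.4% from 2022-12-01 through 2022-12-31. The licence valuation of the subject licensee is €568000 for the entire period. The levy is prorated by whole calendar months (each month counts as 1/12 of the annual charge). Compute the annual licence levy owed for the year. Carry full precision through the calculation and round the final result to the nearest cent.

2022-01-01 to 2022-03-31: 3 months at 3.45% → €568000 × 3.45% × 3/12 = €4899.0000
2022-04-01 to 2022-11-30: 8 months at 1.85% → €568000 × 1.85% × 8/12 = €7005.3333
2022-12-01 to 2022-12-31: 1 month at 2.4% → €568000 × 2.4% × 1/12 = €1136.0000
Total = €13040.3333

€13040.33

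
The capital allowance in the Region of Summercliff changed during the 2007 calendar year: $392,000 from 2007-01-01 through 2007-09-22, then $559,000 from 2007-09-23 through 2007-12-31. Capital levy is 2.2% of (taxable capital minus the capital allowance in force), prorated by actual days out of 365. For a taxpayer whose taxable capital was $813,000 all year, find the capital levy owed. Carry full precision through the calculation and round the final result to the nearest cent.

2007-01-01 to 2007-09-22: 265 days, exemption $392,000 → ($813,000 − $392,000) × 2.2% × 265/365 = $6,724.4658
2007-09-23 to 2007-12-31: 100 days, exemption $559,000 → ($813,000 − $559,000) × 2.2% × 100/365 = $1,530.9589
Total = $8,255.4247

$8,255.42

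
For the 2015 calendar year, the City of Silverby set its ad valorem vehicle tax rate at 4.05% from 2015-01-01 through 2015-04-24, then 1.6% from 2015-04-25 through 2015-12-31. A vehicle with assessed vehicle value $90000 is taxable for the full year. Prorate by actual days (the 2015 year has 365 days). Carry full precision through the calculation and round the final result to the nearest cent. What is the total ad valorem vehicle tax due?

2015-01-01 to 2015-04-24: 114 days at 4.05% → $90000 × 4.05% × 114/365 = $1138.4384
2015-04-25 to 2015-12-31: 251 days at 1.6% → $90000 × 1.6% × 251/365 = $990.2466
Total = $2128.6849

$2128.68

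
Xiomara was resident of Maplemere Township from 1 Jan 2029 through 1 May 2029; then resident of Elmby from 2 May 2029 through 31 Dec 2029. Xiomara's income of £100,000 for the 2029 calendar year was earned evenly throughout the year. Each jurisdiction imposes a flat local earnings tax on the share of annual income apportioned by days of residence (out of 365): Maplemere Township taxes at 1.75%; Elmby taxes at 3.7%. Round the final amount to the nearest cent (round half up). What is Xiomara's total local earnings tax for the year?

Maplemere Township, 1 Jan – 1 May 2029: 121 days → £100,000 × 1.75% × 121/365 = £580.1370
Elmby, 2 May – 31 Dec 2029: 244 days → £100,000 × 3.7% × 244/365 = £2,473.4247
Total = £3,053.5616

£3,053.56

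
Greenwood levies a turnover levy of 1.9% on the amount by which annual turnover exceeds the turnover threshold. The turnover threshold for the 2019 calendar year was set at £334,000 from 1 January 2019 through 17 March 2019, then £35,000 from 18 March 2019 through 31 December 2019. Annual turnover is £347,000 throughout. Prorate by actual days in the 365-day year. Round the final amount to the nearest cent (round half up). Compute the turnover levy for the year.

1 January – 17 March 2019: 76 days, exemption £334,000 → (£347,000 − £334,000) × 1.9% × 76/365 = £51.4301
18 March – 31 December 2019: 289 days, exemption £35,000 → (£347,000 − £35,000) × 1.9% × 289/365 = £4,693.6767
Total = £4,745.1068

£4,745.11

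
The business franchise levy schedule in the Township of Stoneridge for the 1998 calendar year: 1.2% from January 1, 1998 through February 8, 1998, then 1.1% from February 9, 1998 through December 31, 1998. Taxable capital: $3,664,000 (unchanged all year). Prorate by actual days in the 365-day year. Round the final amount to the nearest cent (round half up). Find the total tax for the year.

January 1 – February 8, 1998: 39 days at 1.2% → $3,664,000 × 1.2% × 39/365 = $4,697.9507
February 9 – December 31, 1998: 326 days at 1.1% → $3,664,000 × 1.1% × 326/365 = $35,997.5452
Total = $40,695.4959

$40,695.50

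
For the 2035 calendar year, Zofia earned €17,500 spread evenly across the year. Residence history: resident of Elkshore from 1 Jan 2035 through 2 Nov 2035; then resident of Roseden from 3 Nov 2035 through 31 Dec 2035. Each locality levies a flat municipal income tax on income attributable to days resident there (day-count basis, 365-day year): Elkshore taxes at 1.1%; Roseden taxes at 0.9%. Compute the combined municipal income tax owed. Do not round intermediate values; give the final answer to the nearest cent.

Elkshore, 1 Jan – 2 Nov 2035: 306 days → €17,500 × 1.1% × 306/365 = €161.3836
Roseden, 3 Nov – 31 Dec 2035: 59 days → €17,500 × 0.9% × 59/365 = €25.4589
Total = €186.8425

€186.84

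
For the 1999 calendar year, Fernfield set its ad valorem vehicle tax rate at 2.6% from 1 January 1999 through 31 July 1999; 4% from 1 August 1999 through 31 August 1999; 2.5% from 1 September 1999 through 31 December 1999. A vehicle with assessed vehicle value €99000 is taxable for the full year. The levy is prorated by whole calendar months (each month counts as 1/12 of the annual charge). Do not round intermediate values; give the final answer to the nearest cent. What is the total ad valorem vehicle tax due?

€2656.50

1 January – 31 July 1999: 7 months at 2.6% → €99000 × 2.6% × 7/12 = €1501.5000
1 August – 31 August 1999: 1 month at 4% → €99000 × 4% × 1/12 = €330.0000
1 September – 31 December 1999: 4 months at 2.5% → €99000 × 2.5% × 4/12 = €825.0000
Total = €2656.5000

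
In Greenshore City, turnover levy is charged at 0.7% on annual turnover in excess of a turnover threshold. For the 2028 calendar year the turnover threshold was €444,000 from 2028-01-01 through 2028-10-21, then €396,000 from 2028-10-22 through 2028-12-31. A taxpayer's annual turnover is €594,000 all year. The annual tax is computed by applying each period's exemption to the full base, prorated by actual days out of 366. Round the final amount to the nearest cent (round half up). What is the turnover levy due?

2028-01-01 to 2028-10-21: 295 days, exemption €444,000 → (€594,000 − €444,000) × 0.7% × 295/366 = €846.3115
2028-10-22 to 2028-12-31: 71 days, exemption €396,000 → (€594,000 − €396,000) × 0.7% × 71/366 = €268.8689
Total = €1,115.1803

€1,115.18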